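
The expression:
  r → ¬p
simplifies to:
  ¬p ∨ ¬r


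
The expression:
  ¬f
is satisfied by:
  {f: False}


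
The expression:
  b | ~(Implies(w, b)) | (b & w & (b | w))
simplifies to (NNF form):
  b | w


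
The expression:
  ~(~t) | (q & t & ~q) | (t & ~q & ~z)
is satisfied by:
  {t: True}


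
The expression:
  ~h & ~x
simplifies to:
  ~h & ~x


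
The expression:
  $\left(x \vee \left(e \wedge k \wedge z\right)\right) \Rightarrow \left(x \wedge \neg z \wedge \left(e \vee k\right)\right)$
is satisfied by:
  {x: False, k: False, z: False, e: False}
  {e: True, x: False, k: False, z: False}
  {k: True, e: False, x: False, z: False}
  {e: True, k: True, x: False, z: False}
  {z: True, e: False, x: False, k: False}
  {z: True, e: True, x: False, k: False}
  {z: True, k: True, e: False, x: False}
  {e: True, x: True, z: False, k: False}
  {k: True, x: True, z: False, e: False}
  {e: True, k: True, x: True, z: False}


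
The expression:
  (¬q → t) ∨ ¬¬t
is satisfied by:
  {t: True, q: True}
  {t: True, q: False}
  {q: True, t: False}


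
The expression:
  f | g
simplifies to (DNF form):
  f | g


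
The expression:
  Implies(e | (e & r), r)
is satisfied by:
  {r: True, e: False}
  {e: False, r: False}
  {e: True, r: True}


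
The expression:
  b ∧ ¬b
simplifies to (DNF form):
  False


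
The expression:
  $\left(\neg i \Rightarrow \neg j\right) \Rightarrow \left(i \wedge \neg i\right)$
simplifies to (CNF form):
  $j \wedge \neg i$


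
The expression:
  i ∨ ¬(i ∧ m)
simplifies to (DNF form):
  True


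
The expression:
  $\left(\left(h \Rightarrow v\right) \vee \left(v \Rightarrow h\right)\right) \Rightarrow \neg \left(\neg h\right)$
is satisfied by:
  {h: True}


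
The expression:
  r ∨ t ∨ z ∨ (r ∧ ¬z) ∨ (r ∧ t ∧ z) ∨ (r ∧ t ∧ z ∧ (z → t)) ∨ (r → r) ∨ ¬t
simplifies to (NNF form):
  True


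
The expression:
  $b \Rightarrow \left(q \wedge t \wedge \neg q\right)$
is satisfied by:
  {b: False}


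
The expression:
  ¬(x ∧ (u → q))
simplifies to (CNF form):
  (u ∨ ¬x) ∧ (¬q ∨ ¬x)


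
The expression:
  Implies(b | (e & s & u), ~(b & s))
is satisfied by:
  {s: False, b: False}
  {b: True, s: False}
  {s: True, b: False}


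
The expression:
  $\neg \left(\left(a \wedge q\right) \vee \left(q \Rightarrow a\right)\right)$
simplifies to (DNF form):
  $q \wedge \neg a$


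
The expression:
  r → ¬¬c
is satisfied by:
  {c: True, r: False}
  {r: False, c: False}
  {r: True, c: True}


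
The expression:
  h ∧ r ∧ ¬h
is never true.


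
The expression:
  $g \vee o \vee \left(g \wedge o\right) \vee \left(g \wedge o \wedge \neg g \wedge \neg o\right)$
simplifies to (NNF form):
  $g \vee o$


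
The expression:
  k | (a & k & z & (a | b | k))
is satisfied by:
  {k: True}


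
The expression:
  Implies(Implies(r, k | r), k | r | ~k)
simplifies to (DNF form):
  True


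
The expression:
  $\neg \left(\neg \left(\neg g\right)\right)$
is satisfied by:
  {g: False}


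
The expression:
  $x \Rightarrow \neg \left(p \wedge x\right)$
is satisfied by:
  {p: False, x: False}
  {x: True, p: False}
  {p: True, x: False}


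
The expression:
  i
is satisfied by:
  {i: True}


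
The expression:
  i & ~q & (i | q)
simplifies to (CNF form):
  i & ~q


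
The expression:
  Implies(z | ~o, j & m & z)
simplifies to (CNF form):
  (o | z) & (j | ~z) & (m | ~z)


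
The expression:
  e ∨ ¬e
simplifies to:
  True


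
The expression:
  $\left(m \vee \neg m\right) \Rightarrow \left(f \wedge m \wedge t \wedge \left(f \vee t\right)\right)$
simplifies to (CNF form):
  $f \wedge m \wedge t$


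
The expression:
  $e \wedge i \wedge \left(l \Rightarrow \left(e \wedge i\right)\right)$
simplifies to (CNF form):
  $e \wedge i$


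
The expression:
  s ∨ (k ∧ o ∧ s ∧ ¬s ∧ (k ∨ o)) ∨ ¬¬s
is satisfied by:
  {s: True}


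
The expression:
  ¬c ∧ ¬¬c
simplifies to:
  False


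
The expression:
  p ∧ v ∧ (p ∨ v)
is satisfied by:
  {p: True, v: True}


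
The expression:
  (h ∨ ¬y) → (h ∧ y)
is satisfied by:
  {y: True}


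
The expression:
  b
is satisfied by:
  {b: True}


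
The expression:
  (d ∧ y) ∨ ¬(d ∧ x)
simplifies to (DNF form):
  y ∨ ¬d ∨ ¬x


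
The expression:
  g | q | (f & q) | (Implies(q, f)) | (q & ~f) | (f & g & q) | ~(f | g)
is always true.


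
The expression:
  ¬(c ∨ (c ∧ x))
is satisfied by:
  {c: False}


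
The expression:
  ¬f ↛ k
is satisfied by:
  {k: True, f: False}
  {f: False, k: False}
  {f: True, k: True}


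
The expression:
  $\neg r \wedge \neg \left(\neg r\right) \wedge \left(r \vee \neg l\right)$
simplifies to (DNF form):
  $\text{False}$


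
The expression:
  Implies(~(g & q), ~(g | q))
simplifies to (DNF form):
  (g & q) | (~g & ~q)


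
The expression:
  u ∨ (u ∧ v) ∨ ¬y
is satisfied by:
  {u: True, y: False}
  {y: False, u: False}
  {y: True, u: True}


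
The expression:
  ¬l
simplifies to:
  ¬l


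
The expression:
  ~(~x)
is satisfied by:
  {x: True}


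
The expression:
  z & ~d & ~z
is never true.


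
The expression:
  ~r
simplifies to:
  ~r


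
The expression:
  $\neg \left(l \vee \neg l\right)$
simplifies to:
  $\text{False}$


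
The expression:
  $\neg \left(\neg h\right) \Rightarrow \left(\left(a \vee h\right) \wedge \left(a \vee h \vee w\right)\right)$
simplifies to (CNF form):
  $\text{True}$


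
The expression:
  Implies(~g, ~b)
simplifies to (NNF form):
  g | ~b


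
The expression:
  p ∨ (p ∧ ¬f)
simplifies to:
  p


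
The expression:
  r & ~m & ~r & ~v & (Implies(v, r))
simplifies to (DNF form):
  False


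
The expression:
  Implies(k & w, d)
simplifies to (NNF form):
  d | ~k | ~w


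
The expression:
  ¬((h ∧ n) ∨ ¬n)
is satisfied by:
  {n: True, h: False}


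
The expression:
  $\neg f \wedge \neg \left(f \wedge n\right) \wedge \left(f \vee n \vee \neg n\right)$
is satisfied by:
  {f: False}


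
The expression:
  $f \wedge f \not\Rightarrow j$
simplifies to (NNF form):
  $f \wedge \neg j$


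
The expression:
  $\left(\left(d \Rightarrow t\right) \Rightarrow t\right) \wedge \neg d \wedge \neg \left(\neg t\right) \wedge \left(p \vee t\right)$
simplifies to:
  $t \wedge \neg d$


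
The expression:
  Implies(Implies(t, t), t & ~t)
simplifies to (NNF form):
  False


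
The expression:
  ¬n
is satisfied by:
  {n: False}


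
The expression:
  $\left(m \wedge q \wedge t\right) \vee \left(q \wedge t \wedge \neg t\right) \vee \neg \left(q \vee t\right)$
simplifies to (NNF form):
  $\left(m \vee \neg t\right) \wedge \left(q \vee \neg t\right) \wedge \left(t \vee \neg q\right)$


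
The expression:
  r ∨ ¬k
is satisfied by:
  {r: True, k: False}
  {k: False, r: False}
  {k: True, r: True}


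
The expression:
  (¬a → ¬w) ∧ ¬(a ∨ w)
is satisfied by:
  {w: False, a: False}


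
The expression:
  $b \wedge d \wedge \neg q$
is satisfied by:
  {b: True, d: True, q: False}


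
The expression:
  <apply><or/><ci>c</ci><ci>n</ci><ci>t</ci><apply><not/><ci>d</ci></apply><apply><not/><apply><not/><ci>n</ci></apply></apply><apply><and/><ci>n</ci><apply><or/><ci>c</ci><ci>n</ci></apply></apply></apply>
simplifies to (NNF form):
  <apply><or/><ci>c</ci><ci>n</ci><ci>t</ci><apply><not/><ci>d</ci></apply></apply>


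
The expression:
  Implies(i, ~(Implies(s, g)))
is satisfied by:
  {s: True, g: False, i: False}
  {g: False, i: False, s: False}
  {s: True, g: True, i: False}
  {g: True, s: False, i: False}
  {i: True, s: True, g: False}


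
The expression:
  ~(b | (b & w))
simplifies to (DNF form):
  ~b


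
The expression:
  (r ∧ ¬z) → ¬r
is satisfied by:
  {z: True, r: False}
  {r: False, z: False}
  {r: True, z: True}


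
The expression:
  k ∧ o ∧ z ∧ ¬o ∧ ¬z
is never true.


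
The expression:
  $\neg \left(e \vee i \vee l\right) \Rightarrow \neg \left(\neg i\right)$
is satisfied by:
  {i: True, l: True, e: True}
  {i: True, l: True, e: False}
  {i: True, e: True, l: False}
  {i: True, e: False, l: False}
  {l: True, e: True, i: False}
  {l: True, e: False, i: False}
  {e: True, l: False, i: False}


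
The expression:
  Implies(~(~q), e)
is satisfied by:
  {e: True, q: False}
  {q: False, e: False}
  {q: True, e: True}


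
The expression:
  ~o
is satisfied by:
  {o: False}


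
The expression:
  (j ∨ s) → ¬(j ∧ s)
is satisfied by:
  {s: False, j: False}
  {j: True, s: False}
  {s: True, j: False}


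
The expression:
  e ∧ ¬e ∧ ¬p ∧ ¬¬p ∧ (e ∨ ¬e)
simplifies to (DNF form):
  False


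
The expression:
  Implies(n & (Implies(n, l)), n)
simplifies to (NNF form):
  True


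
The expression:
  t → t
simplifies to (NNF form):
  True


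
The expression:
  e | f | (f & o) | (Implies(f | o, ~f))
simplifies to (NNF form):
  True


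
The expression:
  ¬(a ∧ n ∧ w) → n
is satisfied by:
  {n: True}


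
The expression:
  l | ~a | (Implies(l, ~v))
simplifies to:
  True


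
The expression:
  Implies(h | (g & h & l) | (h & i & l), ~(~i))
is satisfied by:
  {i: True, h: False}
  {h: False, i: False}
  {h: True, i: True}


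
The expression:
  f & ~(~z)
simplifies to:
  f & z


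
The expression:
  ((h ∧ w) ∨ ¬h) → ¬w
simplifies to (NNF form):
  ¬w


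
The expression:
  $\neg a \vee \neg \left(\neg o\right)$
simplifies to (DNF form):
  $o \vee \neg a$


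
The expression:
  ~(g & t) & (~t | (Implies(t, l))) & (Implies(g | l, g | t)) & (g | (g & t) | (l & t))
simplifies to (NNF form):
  (g | l) & (g | t) & (~g | ~t)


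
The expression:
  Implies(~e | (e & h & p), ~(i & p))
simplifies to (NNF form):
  ~i | ~p | (e & ~h)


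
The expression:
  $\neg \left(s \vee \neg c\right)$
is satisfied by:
  {c: True, s: False}


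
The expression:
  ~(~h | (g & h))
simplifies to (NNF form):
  h & ~g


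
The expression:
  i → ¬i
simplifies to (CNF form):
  ¬i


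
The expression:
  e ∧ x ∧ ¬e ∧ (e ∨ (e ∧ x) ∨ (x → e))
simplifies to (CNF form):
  False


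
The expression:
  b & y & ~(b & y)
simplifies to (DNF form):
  False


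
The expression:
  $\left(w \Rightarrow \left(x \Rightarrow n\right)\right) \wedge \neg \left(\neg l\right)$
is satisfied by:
  {n: True, l: True, w: False, x: False}
  {l: True, n: False, w: False, x: False}
  {n: True, x: True, l: True, w: False}
  {x: True, l: True, n: False, w: False}
  {n: True, w: True, l: True, x: False}
  {w: True, l: True, x: False, n: False}
  {n: True, x: True, w: True, l: True}


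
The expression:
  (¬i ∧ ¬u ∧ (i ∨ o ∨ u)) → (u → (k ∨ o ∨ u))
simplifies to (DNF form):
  True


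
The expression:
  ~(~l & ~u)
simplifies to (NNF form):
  l | u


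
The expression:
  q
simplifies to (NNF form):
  q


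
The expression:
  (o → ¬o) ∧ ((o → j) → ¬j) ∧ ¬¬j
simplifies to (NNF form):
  False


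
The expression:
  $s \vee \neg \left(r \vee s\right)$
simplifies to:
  $s \vee \neg r$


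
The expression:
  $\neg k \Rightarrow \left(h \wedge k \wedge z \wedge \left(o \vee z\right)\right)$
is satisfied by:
  {k: True}


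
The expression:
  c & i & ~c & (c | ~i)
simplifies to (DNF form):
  False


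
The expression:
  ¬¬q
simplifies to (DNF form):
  q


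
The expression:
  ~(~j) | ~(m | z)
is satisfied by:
  {j: True, m: False, z: False}
  {z: True, j: True, m: False}
  {j: True, m: True, z: False}
  {z: True, j: True, m: True}
  {z: False, m: False, j: False}


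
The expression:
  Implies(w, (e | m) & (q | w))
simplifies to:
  e | m | ~w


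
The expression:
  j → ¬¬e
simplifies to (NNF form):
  e ∨ ¬j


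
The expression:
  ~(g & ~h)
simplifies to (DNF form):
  h | ~g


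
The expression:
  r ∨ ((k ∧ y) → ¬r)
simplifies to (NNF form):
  True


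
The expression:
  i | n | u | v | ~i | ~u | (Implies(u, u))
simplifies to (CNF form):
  True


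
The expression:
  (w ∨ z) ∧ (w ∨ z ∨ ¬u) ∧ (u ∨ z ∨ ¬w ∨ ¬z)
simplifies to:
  w ∨ z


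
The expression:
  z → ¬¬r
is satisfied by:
  {r: True, z: False}
  {z: False, r: False}
  {z: True, r: True}


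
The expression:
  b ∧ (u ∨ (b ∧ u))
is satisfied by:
  {u: True, b: True}


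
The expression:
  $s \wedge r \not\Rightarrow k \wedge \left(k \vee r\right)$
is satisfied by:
  {r: True, s: True, k: False}


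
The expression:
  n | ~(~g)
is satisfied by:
  {n: True, g: True}
  {n: True, g: False}
  {g: True, n: False}


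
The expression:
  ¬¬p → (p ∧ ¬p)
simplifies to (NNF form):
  ¬p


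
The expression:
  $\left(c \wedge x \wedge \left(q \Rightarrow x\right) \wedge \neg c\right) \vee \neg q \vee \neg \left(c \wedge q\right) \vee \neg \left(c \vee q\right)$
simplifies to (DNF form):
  $\neg c \vee \neg q$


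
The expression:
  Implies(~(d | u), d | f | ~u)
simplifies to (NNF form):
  True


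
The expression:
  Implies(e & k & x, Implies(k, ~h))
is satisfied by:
  {h: False, k: False, x: False, e: False}
  {e: True, h: False, k: False, x: False}
  {x: True, h: False, k: False, e: False}
  {e: True, x: True, h: False, k: False}
  {k: True, e: False, h: False, x: False}
  {e: True, k: True, h: False, x: False}
  {x: True, k: True, e: False, h: False}
  {e: True, x: True, k: True, h: False}
  {h: True, x: False, k: False, e: False}
  {e: True, h: True, x: False, k: False}
  {x: True, h: True, e: False, k: False}
  {e: True, x: True, h: True, k: False}
  {k: True, h: True, x: False, e: False}
  {e: True, k: True, h: True, x: False}
  {x: True, k: True, h: True, e: False}


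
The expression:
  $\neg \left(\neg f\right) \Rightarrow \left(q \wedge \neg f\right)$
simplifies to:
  $\neg f$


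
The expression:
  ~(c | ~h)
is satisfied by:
  {h: True, c: False}


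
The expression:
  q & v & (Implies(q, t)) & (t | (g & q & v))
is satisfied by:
  {t: True, q: True, v: True}


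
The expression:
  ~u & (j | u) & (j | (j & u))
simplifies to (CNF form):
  j & ~u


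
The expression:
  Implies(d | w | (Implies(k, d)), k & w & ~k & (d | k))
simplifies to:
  k & ~d & ~w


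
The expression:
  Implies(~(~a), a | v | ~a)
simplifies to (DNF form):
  True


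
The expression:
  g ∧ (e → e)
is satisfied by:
  {g: True}


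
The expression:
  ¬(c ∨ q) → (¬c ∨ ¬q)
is always true.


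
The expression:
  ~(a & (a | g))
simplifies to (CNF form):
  ~a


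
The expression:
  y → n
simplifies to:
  n ∨ ¬y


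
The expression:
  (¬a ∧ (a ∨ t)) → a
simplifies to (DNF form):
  a ∨ ¬t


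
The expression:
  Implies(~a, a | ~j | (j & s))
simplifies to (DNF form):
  a | s | ~j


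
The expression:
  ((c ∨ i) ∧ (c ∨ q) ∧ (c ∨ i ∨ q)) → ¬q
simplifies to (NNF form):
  (¬c ∧ ¬i) ∨ ¬q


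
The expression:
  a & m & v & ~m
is never true.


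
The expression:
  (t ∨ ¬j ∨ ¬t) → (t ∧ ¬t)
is never true.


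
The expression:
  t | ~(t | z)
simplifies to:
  t | ~z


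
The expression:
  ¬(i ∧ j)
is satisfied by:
  {i: False, j: False}
  {j: True, i: False}
  {i: True, j: False}


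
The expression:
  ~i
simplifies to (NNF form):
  ~i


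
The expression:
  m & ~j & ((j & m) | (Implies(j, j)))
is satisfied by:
  {m: True, j: False}


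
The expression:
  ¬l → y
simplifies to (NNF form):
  l ∨ y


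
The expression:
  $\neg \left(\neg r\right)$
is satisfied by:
  {r: True}


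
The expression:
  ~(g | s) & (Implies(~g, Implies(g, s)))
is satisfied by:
  {g: False, s: False}


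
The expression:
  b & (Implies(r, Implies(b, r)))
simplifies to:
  b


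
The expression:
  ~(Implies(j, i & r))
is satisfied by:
  {j: True, i: False, r: False}
  {j: True, r: True, i: False}
  {j: True, i: True, r: False}


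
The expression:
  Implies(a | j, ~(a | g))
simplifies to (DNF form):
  (~a & ~g) | (~a & ~j)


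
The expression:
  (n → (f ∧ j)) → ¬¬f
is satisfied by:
  {n: True, f: True}
  {n: True, f: False}
  {f: True, n: False}


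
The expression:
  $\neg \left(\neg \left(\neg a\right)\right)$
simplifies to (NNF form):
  $\neg a$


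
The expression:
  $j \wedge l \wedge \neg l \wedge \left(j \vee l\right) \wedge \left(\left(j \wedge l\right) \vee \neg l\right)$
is never true.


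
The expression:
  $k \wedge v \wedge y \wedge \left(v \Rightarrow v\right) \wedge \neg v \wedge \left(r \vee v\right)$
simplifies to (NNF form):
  $\text{False}$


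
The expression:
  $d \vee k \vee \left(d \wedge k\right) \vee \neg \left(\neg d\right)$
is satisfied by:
  {d: True, k: True}
  {d: True, k: False}
  {k: True, d: False}


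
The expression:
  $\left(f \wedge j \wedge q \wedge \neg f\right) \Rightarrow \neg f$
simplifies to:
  $\text{True}$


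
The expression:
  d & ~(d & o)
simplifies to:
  d & ~o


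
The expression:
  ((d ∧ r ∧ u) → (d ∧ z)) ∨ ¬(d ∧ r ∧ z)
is always true.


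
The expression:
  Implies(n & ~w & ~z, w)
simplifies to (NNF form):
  w | z | ~n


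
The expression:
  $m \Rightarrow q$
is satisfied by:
  {q: True, m: False}
  {m: False, q: False}
  {m: True, q: True}


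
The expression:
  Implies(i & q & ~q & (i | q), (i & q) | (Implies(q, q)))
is always true.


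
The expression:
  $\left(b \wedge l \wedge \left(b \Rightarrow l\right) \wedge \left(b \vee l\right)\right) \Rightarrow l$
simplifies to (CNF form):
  $\text{True}$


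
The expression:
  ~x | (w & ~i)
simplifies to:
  ~x | (w & ~i)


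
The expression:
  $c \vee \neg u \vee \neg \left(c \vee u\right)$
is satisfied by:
  {c: True, u: False}
  {u: False, c: False}
  {u: True, c: True}


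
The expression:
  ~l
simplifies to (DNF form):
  ~l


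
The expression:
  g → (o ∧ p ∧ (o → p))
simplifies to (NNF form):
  (o ∧ p) ∨ ¬g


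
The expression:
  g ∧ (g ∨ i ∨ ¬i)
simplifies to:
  g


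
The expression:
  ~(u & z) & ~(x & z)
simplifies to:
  ~z | (~u & ~x)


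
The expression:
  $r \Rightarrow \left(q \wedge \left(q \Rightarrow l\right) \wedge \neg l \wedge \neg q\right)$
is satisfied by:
  {r: False}


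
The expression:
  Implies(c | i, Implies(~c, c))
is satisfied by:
  {c: True, i: False}
  {i: False, c: False}
  {i: True, c: True}


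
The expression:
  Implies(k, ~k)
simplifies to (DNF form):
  ~k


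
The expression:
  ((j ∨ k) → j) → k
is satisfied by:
  {k: True}


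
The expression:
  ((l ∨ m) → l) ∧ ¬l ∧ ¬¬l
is never true.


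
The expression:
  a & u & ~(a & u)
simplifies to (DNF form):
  False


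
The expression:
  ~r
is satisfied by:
  {r: False}


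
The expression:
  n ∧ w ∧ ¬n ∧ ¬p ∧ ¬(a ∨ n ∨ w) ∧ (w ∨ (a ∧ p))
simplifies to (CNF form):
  False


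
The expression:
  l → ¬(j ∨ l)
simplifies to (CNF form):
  ¬l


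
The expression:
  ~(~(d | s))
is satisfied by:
  {d: True, s: True}
  {d: True, s: False}
  {s: True, d: False}


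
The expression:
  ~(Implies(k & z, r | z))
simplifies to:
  False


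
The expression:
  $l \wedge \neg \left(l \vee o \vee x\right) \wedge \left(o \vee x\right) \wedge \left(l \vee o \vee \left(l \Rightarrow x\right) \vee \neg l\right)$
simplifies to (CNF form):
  $\text{False}$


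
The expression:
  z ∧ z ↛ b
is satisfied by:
  {z: True, b: False}


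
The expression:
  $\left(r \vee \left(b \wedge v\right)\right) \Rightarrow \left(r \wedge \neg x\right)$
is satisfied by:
  {b: False, v: False, r: False, x: False}
  {x: True, b: False, v: False, r: False}
  {v: True, x: False, b: False, r: False}
  {x: True, v: True, b: False, r: False}
  {b: True, x: False, v: False, r: False}
  {x: True, b: True, v: False, r: False}
  {r: True, x: False, b: False, v: False}
  {r: True, v: True, x: False, b: False}
  {r: True, b: True, x: False, v: False}
  {r: True, v: True, b: True, x: False}


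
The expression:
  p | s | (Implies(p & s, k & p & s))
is always true.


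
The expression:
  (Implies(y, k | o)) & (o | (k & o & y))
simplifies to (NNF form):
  o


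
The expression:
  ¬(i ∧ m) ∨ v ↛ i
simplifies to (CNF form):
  ¬i ∨ ¬m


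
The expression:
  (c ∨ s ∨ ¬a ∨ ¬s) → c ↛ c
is never true.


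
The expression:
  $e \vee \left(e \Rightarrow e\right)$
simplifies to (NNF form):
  $\text{True}$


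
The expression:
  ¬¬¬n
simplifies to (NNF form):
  ¬n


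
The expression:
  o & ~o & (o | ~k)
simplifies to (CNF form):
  False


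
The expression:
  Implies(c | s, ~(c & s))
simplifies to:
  ~c | ~s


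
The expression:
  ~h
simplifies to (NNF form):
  ~h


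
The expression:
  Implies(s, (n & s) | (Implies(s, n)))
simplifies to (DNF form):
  n | ~s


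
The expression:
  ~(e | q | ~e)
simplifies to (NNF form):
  False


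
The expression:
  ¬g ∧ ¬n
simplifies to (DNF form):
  ¬g ∧ ¬n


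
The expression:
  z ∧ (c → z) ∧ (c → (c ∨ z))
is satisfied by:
  {z: True}


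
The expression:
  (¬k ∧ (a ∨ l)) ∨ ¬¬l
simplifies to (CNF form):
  (a ∨ l) ∧ (l ∨ ¬k)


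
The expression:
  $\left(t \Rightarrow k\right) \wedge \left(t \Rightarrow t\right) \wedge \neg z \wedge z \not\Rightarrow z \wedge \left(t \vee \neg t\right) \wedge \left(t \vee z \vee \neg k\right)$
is never true.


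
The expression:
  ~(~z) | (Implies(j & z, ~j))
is always true.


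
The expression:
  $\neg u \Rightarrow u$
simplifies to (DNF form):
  $u$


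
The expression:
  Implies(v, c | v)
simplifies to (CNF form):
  True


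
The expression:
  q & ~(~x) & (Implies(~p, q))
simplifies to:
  q & x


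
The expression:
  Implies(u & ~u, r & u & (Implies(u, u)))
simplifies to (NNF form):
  True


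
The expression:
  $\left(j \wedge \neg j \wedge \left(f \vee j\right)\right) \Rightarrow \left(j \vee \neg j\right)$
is always true.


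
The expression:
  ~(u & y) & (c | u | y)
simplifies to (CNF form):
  (u | ~u) & (c | u | y) & (~u | ~y) & (c | u | ~u) & (c | y | ~y) & (u | y | ~u) & (c | ~u | ~y) & (y | ~u | ~y)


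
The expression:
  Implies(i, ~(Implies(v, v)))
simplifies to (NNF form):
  ~i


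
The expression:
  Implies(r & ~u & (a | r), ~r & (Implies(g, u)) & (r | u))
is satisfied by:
  {u: True, r: False}
  {r: False, u: False}
  {r: True, u: True}


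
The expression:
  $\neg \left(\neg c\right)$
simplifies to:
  $c$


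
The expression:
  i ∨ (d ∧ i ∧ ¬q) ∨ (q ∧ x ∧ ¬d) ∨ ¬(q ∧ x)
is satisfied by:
  {i: True, q: False, d: False, x: False}
  {i: False, q: False, d: False, x: False}
  {i: True, x: True, q: False, d: False}
  {x: True, i: False, q: False, d: False}
  {i: True, d: True, x: False, q: False}
  {d: True, x: False, q: False, i: False}
  {i: True, x: True, d: True, q: False}
  {x: True, d: True, i: False, q: False}
  {i: True, q: True, x: False, d: False}
  {q: True, x: False, d: False, i: False}
  {i: True, x: True, q: True, d: False}
  {x: True, q: True, i: False, d: False}
  {i: True, d: True, q: True, x: False}
  {d: True, q: True, x: False, i: False}
  {i: True, x: True, d: True, q: True}


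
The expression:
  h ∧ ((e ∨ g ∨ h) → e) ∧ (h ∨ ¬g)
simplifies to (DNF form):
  e ∧ h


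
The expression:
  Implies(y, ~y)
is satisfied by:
  {y: False}


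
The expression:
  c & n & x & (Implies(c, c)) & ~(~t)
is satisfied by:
  {t: True, c: True, x: True, n: True}


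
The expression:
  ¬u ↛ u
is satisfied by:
  {u: False}


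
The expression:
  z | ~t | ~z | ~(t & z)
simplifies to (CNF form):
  True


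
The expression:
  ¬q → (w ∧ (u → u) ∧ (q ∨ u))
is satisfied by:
  {q: True, w: True, u: True}
  {q: True, w: True, u: False}
  {q: True, u: True, w: False}
  {q: True, u: False, w: False}
  {w: True, u: True, q: False}


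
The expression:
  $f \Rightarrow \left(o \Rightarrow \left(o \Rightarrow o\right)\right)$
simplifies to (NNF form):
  $\text{True}$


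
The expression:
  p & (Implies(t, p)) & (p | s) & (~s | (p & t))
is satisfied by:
  {p: True, t: True, s: False}
  {p: True, s: False, t: False}
  {p: True, t: True, s: True}


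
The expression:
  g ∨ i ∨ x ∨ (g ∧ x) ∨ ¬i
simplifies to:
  True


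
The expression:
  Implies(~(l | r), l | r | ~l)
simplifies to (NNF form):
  True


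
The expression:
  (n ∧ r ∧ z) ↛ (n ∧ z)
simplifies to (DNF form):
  False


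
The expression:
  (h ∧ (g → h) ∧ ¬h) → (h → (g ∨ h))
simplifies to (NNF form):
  True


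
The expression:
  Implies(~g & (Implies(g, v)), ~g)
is always true.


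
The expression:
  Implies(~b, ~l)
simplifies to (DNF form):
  b | ~l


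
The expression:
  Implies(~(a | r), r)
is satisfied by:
  {r: True, a: True}
  {r: True, a: False}
  {a: True, r: False}


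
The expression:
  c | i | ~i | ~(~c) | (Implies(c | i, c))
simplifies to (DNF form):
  True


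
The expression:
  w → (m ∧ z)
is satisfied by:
  {z: True, m: True, w: False}
  {z: True, m: False, w: False}
  {m: True, z: False, w: False}
  {z: False, m: False, w: False}
  {z: True, w: True, m: True}


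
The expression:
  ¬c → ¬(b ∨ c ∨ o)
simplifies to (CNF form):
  (c ∨ ¬b) ∧ (c ∨ ¬o)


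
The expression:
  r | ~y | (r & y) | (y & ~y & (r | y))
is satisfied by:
  {r: True, y: False}
  {y: False, r: False}
  {y: True, r: True}


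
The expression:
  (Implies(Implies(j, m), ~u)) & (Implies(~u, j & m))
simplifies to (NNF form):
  j & (m | u) & (~m | ~u)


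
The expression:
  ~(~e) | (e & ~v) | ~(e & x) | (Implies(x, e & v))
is always true.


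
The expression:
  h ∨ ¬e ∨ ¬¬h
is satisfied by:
  {h: True, e: False}
  {e: False, h: False}
  {e: True, h: True}


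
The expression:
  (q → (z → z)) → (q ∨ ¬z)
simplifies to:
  q ∨ ¬z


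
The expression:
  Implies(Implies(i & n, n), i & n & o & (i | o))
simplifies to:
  i & n & o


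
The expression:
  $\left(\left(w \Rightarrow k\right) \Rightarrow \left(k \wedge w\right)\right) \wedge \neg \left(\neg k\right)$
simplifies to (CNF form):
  $k \wedge w$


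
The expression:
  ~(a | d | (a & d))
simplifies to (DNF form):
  ~a & ~d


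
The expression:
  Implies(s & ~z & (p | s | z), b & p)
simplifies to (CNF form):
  (b | z | ~s) & (p | z | ~s)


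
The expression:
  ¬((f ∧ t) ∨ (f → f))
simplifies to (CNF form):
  False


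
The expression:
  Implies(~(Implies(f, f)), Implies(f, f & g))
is always true.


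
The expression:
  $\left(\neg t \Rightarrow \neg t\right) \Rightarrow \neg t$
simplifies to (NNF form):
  $\neg t$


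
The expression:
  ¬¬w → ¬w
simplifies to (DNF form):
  ¬w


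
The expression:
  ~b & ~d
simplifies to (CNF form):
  ~b & ~d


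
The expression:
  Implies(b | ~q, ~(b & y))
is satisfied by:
  {y: False, b: False}
  {b: True, y: False}
  {y: True, b: False}


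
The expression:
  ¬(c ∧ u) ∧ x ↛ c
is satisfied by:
  {x: True, c: False}


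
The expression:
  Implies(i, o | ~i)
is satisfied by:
  {o: True, i: False}
  {i: False, o: False}
  {i: True, o: True}


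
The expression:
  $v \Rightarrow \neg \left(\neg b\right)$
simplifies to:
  $b \vee \neg v$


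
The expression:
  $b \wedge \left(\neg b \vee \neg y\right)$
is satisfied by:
  {b: True, y: False}


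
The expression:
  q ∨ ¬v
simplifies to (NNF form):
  q ∨ ¬v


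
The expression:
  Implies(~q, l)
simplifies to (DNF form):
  l | q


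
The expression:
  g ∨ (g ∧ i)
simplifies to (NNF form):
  g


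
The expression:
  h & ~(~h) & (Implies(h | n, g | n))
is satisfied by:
  {h: True, n: True, g: True}
  {h: True, n: True, g: False}
  {h: True, g: True, n: False}


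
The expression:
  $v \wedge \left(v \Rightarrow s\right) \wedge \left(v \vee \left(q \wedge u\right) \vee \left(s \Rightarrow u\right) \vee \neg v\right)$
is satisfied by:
  {s: True, v: True}


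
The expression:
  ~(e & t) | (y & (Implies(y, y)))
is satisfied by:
  {y: True, e: False, t: False}
  {e: False, t: False, y: False}
  {y: True, t: True, e: False}
  {t: True, e: False, y: False}
  {y: True, e: True, t: False}
  {e: True, y: False, t: False}
  {y: True, t: True, e: True}


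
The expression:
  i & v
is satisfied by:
  {i: True, v: True}


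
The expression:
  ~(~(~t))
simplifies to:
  ~t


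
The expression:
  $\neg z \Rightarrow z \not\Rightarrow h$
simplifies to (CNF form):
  $z$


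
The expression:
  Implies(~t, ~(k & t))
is always true.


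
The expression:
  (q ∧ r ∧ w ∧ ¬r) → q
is always true.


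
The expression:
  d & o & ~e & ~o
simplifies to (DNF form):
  False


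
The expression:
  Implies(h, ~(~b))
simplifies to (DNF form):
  b | ~h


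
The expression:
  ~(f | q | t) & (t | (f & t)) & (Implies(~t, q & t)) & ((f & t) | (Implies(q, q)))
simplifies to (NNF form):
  False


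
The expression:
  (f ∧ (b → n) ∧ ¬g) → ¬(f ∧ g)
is always true.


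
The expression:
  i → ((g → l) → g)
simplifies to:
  g ∨ ¬i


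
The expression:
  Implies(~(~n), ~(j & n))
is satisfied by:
  {n: False, j: False}
  {j: True, n: False}
  {n: True, j: False}


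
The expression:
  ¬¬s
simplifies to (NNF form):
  s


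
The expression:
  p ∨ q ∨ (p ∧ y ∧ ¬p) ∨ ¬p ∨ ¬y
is always true.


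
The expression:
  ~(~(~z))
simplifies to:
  ~z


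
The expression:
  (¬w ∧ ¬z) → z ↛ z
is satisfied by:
  {z: True, w: True}
  {z: True, w: False}
  {w: True, z: False}


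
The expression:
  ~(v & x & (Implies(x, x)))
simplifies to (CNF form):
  ~v | ~x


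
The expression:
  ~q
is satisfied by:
  {q: False}


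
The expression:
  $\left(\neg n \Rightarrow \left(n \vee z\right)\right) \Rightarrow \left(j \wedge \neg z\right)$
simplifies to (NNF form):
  $\neg z \wedge \left(j \vee \neg n\right)$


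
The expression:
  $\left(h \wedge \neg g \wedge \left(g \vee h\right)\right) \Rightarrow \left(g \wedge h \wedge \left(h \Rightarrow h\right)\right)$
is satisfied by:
  {g: True, h: False}
  {h: False, g: False}
  {h: True, g: True}


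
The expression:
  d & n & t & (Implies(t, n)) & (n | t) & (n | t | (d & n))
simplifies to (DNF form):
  d & n & t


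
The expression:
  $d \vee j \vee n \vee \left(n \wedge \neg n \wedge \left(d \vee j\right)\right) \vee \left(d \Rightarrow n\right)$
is always true.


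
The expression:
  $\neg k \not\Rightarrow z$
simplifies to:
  $\neg k \wedge \neg z$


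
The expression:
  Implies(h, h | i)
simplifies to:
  True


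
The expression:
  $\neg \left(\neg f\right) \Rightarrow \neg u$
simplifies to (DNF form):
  $\neg f \vee \neg u$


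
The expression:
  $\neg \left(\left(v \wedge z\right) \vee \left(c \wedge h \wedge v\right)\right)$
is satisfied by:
  {c: False, h: False, v: False, z: False}
  {h: True, z: False, c: False, v: False}
  {c: True, z: False, h: False, v: False}
  {h: True, c: True, z: False, v: False}
  {z: True, c: False, h: False, v: False}
  {z: True, h: True, c: False, v: False}
  {z: True, c: True, h: False, v: False}
  {z: True, h: True, c: True, v: False}
  {v: True, z: False, c: False, h: False}
  {v: True, h: True, z: False, c: False}
  {v: True, c: True, z: False, h: False}


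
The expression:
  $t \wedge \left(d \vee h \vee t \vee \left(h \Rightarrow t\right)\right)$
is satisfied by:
  {t: True}


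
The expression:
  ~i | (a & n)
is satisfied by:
  {a: True, n: True, i: False}
  {a: True, n: False, i: False}
  {n: True, a: False, i: False}
  {a: False, n: False, i: False}
  {a: True, i: True, n: True}


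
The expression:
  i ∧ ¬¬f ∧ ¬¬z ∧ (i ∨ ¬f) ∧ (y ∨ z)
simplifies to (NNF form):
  f ∧ i ∧ z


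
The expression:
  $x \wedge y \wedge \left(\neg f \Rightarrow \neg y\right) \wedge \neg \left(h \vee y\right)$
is never true.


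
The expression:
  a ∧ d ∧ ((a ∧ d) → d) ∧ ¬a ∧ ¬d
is never true.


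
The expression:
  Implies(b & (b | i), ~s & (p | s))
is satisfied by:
  {p: True, s: False, b: False}
  {s: False, b: False, p: False}
  {p: True, s: True, b: False}
  {s: True, p: False, b: False}
  {b: True, p: True, s: False}


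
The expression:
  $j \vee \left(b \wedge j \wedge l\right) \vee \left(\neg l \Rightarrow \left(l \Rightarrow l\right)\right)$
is always true.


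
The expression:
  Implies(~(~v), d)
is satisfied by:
  {d: True, v: False}
  {v: False, d: False}
  {v: True, d: True}


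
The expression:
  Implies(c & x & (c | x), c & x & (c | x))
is always true.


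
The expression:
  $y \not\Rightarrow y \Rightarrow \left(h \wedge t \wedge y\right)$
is always true.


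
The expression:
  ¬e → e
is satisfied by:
  {e: True}


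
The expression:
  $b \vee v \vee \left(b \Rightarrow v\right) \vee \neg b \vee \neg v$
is always true.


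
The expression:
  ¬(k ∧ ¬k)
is always true.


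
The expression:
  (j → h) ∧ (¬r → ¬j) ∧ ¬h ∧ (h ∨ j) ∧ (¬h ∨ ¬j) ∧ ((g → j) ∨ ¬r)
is never true.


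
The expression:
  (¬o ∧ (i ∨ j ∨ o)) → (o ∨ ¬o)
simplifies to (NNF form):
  True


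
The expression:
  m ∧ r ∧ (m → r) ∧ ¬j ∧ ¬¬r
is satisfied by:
  {r: True, m: True, j: False}


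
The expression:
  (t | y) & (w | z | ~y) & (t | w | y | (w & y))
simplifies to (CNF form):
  (t | y) & (y | ~y) & (t | w | y) & (t | w | z) & (t | y | z) & (w | y | ~y) & (w | z | ~y) & (y | z | ~y)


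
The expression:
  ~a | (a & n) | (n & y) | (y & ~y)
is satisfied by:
  {n: True, a: False}
  {a: False, n: False}
  {a: True, n: True}


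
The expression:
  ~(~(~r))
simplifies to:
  ~r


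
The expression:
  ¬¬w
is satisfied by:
  {w: True}


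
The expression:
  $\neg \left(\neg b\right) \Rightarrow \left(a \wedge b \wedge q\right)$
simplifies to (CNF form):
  $\left(a \vee \neg b\right) \wedge \left(q \vee \neg b\right)$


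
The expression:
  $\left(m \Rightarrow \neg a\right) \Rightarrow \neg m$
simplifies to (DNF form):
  $a \vee \neg m$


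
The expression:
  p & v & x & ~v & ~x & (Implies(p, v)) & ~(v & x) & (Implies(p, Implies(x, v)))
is never true.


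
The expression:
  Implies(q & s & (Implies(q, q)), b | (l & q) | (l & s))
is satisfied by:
  {l: True, b: True, s: False, q: False}
  {l: True, s: False, q: False, b: False}
  {b: True, s: False, q: False, l: False}
  {b: False, s: False, q: False, l: False}
  {l: True, q: True, b: True, s: False}
  {l: True, q: True, b: False, s: False}
  {q: True, b: True, l: False, s: False}
  {q: True, l: False, s: False, b: False}
  {b: True, l: True, s: True, q: False}
  {l: True, s: True, b: False, q: False}
  {b: True, s: True, l: False, q: False}
  {s: True, l: False, q: False, b: False}
  {l: True, q: True, s: True, b: True}
  {l: True, q: True, s: True, b: False}
  {q: True, s: True, b: True, l: False}


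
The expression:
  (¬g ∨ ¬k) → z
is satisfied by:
  {z: True, g: True, k: True}
  {z: True, g: True, k: False}
  {z: True, k: True, g: False}
  {z: True, k: False, g: False}
  {g: True, k: True, z: False}


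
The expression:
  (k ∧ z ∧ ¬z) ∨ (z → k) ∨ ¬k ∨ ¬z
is always true.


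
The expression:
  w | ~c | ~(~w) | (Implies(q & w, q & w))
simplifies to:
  True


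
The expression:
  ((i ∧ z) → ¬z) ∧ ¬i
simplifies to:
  ¬i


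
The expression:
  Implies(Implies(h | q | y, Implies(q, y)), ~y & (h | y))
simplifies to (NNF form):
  ~y & (h | q)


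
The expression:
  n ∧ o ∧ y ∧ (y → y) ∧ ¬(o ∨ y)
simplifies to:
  False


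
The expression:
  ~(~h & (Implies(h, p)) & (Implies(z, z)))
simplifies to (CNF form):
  h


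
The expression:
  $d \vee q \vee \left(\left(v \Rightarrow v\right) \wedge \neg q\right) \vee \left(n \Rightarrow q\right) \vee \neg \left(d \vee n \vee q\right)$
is always true.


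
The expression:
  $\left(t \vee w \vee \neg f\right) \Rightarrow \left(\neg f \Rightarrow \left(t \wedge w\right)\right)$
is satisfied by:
  {w: True, f: True, t: True}
  {w: True, f: True, t: False}
  {f: True, t: True, w: False}
  {f: True, t: False, w: False}
  {w: True, t: True, f: False}


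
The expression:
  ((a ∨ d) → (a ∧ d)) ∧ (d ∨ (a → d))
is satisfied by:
  {d: False, a: False}
  {a: True, d: True}


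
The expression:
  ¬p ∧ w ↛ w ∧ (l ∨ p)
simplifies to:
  False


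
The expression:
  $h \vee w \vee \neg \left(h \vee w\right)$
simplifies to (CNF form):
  $\text{True}$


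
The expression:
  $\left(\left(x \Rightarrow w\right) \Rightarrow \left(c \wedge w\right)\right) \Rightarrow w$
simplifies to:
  $w \vee \neg x$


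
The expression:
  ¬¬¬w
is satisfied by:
  {w: False}


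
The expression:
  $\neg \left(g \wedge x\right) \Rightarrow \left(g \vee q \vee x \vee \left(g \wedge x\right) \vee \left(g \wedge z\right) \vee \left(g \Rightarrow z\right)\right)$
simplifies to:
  $\text{True}$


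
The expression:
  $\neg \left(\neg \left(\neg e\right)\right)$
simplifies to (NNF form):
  $\neg e$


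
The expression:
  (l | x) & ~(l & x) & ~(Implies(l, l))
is never true.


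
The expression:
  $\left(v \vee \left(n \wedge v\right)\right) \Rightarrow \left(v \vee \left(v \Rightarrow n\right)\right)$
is always true.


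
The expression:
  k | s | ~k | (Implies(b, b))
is always true.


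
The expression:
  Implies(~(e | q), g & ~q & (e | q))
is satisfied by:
  {q: True, e: True}
  {q: True, e: False}
  {e: True, q: False}


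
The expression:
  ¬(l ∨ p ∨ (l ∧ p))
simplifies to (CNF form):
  ¬l ∧ ¬p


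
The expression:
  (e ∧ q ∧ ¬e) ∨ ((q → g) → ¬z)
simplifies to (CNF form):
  (q ∨ ¬z) ∧ (¬g ∨ ¬z)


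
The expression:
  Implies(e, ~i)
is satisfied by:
  {e: False, i: False}
  {i: True, e: False}
  {e: True, i: False}


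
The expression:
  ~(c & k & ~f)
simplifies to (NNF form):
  f | ~c | ~k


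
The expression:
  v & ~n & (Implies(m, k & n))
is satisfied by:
  {v: True, n: False, m: False}


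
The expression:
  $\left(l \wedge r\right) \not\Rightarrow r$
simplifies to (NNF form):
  $\text{False}$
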